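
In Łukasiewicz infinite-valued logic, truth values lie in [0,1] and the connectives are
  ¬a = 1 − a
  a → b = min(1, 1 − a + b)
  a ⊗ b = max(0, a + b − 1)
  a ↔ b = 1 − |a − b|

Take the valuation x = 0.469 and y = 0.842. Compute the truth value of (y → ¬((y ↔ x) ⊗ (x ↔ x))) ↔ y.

y ↔ x = 1 − |0.842 − 0.469| = 1 − 0.373 = 0.627
x ↔ x = 1 − |0.469 − 0.469| = 1 − 0.000 = 1.000
(y ↔ x) ⊗ (x ↔ x) = max(0, 0.627 + 1.000 − 1) = max(0, 0.627) = 0.627
¬((y ↔ x) ⊗ (x ↔ x)) = 1 − 0.627 = 0.373
y → ¬((y ↔ x) ⊗ (x ↔ x)) = min(1, 1 − 0.842 + 0.373) = min(1, 0.531) = 0.531
(y → ¬((y ↔ x) ⊗ (x ↔ x))) ↔ y = 1 − |0.531 − 0.842| = 1 − 0.311 = 0.689

0.689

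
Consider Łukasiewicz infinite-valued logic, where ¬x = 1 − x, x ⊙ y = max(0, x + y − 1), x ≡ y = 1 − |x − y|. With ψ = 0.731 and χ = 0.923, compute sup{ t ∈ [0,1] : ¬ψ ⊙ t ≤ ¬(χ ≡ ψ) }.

¬ψ = 1 − 0.731 = 0.269
So the left factor is ¬ψ = 0.269.
χ ≡ ψ = 1 − |0.923 − 0.731| = 1 − 0.192 = 0.808
¬(χ ≡ ψ) = 1 − 0.808 = 0.192
So the right-hand bound is ¬(χ ≡ ψ) = 0.192.
The residuum of the Łukasiewicz t-norm gives the supremum: min(1, 1 − 0.269 + 0.192).
1 − 0.269 + 0.192 = 0.923, so t = min(1, 0.923) = 0.923.
Check: 0.269 ⊙ 0.923 = max(0, 0.192) = 0.192 ≤ 0.192.

0.923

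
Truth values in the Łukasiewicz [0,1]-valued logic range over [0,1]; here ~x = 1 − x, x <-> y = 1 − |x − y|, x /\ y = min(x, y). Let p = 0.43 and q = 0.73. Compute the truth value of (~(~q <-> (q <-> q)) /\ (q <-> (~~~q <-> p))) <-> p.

~q = 1 − 0.73 = 0.27
q <-> q = 1 − |0.73 − 0.73| = 1 − 0.00 = 1.00
~q <-> (q <-> q) = 1 − |0.27 − 1.00| = 1 − 0.73 = 0.27
~(~q <-> (q <-> q)) = 1 − 0.27 = 0.73
~~q = 1 − 0.27 = 0.73
~~~q = 1 − 0.73 = 0.27
~~~q <-> p = 1 − |0.27 − 0.43| = 1 − 0.16 = 0.84
q <-> (~~~q <-> p) = 1 − |0.73 − 0.84| = 1 − 0.11 = 0.89
~(~q <-> (q <-> q)) /\ (q <-> (~~~q <-> p)) = min(0.73, 0.89) = 0.73
(~(~q <-> (q <-> q)) /\ (q <-> (~~~q <-> p))) <-> p = 1 − |0.73 − 0.43| = 1 − 0.30 = 0.70

0.70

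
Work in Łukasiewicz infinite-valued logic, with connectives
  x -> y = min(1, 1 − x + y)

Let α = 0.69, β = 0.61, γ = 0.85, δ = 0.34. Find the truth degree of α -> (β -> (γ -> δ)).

γ -> δ = min(1, 1 − 0.85 + 0.34) = min(1, 0.49) = 0.49
β -> (γ -> δ) = min(1, 1 − 0.61 + 0.49) = min(1, 0.88) = 0.88
α -> (β -> (γ -> δ)) = min(1, 1 − 0.69 + 0.88) = min(1, 1.19) = 1.00

1.00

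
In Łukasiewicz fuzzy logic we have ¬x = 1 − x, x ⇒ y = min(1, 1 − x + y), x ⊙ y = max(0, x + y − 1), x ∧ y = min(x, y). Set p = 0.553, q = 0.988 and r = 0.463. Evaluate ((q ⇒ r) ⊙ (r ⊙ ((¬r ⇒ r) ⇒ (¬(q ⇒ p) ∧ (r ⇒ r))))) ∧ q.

q ⇒ r = min(1, 1 − 0.988 + 0.463) = min(1, 0.475) = 0.475
¬r = 1 − 0.463 = 0.537
¬r ⇒ r = min(1, 1 − 0.537 + 0.463) = min(1, 0.926) = 0.926
q ⇒ p = min(1, 1 − 0.988 + 0.553) = min(1, 0.565) = 0.565
¬(q ⇒ p) = 1 − 0.565 = 0.435
r ⇒ r = min(1, 1 − 0.463 + 0.463) = min(1, 1.000) = 1.000
¬(q ⇒ p) ∧ (r ⇒ r) = min(0.435, 1.000) = 0.435
(¬r ⇒ r) ⇒ (¬(q ⇒ p) ∧ (r ⇒ r)) = min(1, 1 − 0.926 + 0.435) = min(1, 0.509) = 0.509
r ⊙ ((¬r ⇒ r) ⇒ (¬(q ⇒ p) ∧ (r ⇒ r))) = max(0, 0.463 + 0.509 − 1) = max(0, -0.028) = 0.000
(q ⇒ r) ⊙ (r ⊙ ((¬r ⇒ r) ⇒ (¬(q ⇒ p) ∧ (r ⇒ r)))) = max(0, 0.475 + 0.000 − 1) = max(0, -0.525) = 0.000
((q ⇒ r) ⊙ (r ⊙ ((¬r ⇒ r) ⇒ (¬(q ⇒ p) ∧ (r ⇒ r))))) ∧ q = min(0.000, 0.988) = 0.000

0.000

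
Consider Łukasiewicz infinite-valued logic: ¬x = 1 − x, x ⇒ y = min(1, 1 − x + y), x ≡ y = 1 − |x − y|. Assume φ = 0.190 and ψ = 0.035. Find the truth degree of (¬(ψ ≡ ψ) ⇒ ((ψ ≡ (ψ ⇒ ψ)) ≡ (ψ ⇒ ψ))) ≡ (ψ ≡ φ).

ψ ≡ ψ = 1 − |0.035 − 0.035| = 1 − 0.000 = 1.000
¬(ψ ≡ ψ) = 1 − 1.000 = 0.000
ψ ⇒ ψ = min(1, 1 − 0.035 + 0.035) = min(1, 1.000) = 1.000
ψ ≡ (ψ ⇒ ψ) = 1 − |0.035 − 1.000| = 1 − 0.965 = 0.035
(ψ ≡ (ψ ⇒ ψ)) ≡ (ψ ⇒ ψ) = 1 − |0.035 − 1.000| = 1 − 0.965 = 0.035
¬(ψ ≡ ψ) ⇒ ((ψ ≡ (ψ ⇒ ψ)) ≡ (ψ ⇒ ψ)) = min(1, 1 − 0.000 + 0.035) = min(1, 1.035) = 1.000
ψ ≡ φ = 1 − |0.035 − 0.190| = 1 − 0.155 = 0.845
(¬(ψ ≡ ψ) ⇒ ((ψ ≡ (ψ ⇒ ψ)) ≡ (ψ ⇒ ψ))) ≡ (ψ ≡ φ) = 1 − |1.000 − 0.845| = 1 − 0.155 = 0.845

0.845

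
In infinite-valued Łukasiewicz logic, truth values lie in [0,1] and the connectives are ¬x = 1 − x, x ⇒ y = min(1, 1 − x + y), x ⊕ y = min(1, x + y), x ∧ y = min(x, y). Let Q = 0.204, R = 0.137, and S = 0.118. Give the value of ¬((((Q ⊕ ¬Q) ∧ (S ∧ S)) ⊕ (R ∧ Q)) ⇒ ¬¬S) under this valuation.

¬Q = 1 − 0.204 = 0.796
Q ⊕ ¬Q = min(1, 0.204 + 0.796) = min(1, 1.000) = 1.000
S ∧ S = min(0.118, 0.118) = 0.118
(Q ⊕ ¬Q) ∧ (S ∧ S) = min(1.000, 0.118) = 0.118
R ∧ Q = min(0.137, 0.204) = 0.137
((Q ⊕ ¬Q) ∧ (S ∧ S)) ⊕ (R ∧ Q) = min(1, 0.118 + 0.137) = min(1, 0.255) = 0.255
¬S = 1 − 0.118 = 0.882
¬¬S = 1 − 0.882 = 0.118
(((Q ⊕ ¬Q) ∧ (S ∧ S)) ⊕ (R ∧ Q)) ⇒ ¬¬S = min(1, 1 − 0.255 + 0.118) = min(1, 0.863) = 0.863
¬((((Q ⊕ ¬Q) ∧ (S ∧ S)) ⊕ (R ∧ Q)) ⇒ ¬¬S) = 1 − 0.863 = 0.137

0.137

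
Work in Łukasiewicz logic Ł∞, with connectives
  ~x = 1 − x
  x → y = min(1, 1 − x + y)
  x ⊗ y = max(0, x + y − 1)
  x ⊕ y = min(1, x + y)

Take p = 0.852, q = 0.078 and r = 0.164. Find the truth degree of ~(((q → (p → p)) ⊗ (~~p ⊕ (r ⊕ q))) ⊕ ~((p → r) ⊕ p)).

p → p = min(1, 1 − 0.852 + 0.852) = min(1, 1.000) = 1.000
q → (p → p) = min(1, 1 − 0.078 + 1.000) = min(1, 1.922) = 1.000
~p = 1 − 0.852 = 0.148
~~p = 1 − 0.148 = 0.852
r ⊕ q = min(1, 0.164 + 0.078) = min(1, 0.242) = 0.242
~~p ⊕ (r ⊕ q) = min(1, 0.852 + 0.242) = min(1, 1.094) = 1.000
(q → (p → p)) ⊗ (~~p ⊕ (r ⊕ q)) = max(0, 1.000 + 1.000 − 1) = max(0, 1.000) = 1.000
p → r = min(1, 1 − 0.852 + 0.164) = min(1, 0.312) = 0.312
(p → r) ⊕ p = min(1, 0.312 + 0.852) = min(1, 1.164) = 1.000
~((p → r) ⊕ p) = 1 − 1.000 = 0.000
((q → (p → p)) ⊗ (~~p ⊕ (r ⊕ q))) ⊕ ~((p → r) ⊕ p) = min(1, 1.000 + 0.000) = min(1, 1.000) = 1.000
~(((q → (p → p)) ⊗ (~~p ⊕ (r ⊕ q))) ⊕ ~((p → r) ⊕ p)) = 1 − 1.000 = 0.000

0.000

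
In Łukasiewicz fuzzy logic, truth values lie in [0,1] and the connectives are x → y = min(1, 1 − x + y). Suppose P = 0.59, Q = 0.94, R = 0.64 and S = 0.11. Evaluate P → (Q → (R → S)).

0.94

R → S = min(1, 1 − 0.64 + 0.11) = min(1, 0.47) = 0.47
Q → (R → S) = min(1, 1 − 0.94 + 0.47) = min(1, 0.53) = 0.53
P → (Q → (R → S)) = min(1, 1 − 0.59 + 0.53) = min(1, 0.94) = 0.94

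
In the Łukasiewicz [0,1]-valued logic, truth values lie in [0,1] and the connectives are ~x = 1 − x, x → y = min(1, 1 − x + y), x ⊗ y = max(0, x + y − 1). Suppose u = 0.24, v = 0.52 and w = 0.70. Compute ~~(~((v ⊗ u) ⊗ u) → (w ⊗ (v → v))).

0.70

v ⊗ u = max(0, 0.52 + 0.24 − 1) = max(0, -0.24) = 0.00
(v ⊗ u) ⊗ u = max(0, 0.00 + 0.24 − 1) = max(0, -0.76) = 0.00
~((v ⊗ u) ⊗ u) = 1 − 0.00 = 1.00
v → v = min(1, 1 − 0.52 + 0.52) = min(1, 1.00) = 1.00
w ⊗ (v → v) = max(0, 0.70 + 1.00 − 1) = max(0, 0.70) = 0.70
~((v ⊗ u) ⊗ u) → (w ⊗ (v → v)) = min(1, 1 − 1.00 + 0.70) = min(1, 0.70) = 0.70
~(~((v ⊗ u) ⊗ u) → (w ⊗ (v → v))) = 1 − 0.70 = 0.30
~~(~((v ⊗ u) ⊗ u) → (w ⊗ (v → v))) = 1 − 0.30 = 0.70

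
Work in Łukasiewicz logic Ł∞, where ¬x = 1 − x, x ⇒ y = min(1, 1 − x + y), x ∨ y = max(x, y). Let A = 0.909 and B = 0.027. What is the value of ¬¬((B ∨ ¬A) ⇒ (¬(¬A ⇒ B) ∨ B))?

0.973

¬A = 1 − 0.909 = 0.091
B ∨ ¬A = max(0.027, 0.091) = 0.091
¬A ⇒ B = min(1, 1 − 0.091 + 0.027) = min(1, 0.936) = 0.936
¬(¬A ⇒ B) = 1 − 0.936 = 0.064
¬(¬A ⇒ B) ∨ B = max(0.064, 0.027) = 0.064
(B ∨ ¬A) ⇒ (¬(¬A ⇒ B) ∨ B) = min(1, 1 − 0.091 + 0.064) = min(1, 0.973) = 0.973
¬((B ∨ ¬A) ⇒ (¬(¬A ⇒ B) ∨ B)) = 1 − 0.973 = 0.027
¬¬((B ∨ ¬A) ⇒ (¬(¬A ⇒ B) ∨ B)) = 1 − 0.027 = 0.973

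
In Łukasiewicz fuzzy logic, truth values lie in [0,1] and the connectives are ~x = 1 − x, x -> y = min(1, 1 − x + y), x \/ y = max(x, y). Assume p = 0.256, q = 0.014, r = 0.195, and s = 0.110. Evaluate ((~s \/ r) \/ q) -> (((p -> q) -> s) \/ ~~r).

~s = 1 − 0.110 = 0.890
~s \/ r = max(0.890, 0.195) = 0.890
(~s \/ r) \/ q = max(0.890, 0.014) = 0.890
p -> q = min(1, 1 − 0.256 + 0.014) = min(1, 0.758) = 0.758
(p -> q) -> s = min(1, 1 − 0.758 + 0.110) = min(1, 0.352) = 0.352
~r = 1 − 0.195 = 0.805
~~r = 1 − 0.805 = 0.195
((p -> q) -> s) \/ ~~r = max(0.352, 0.195) = 0.352
((~s \/ r) \/ q) -> (((p -> q) -> s) \/ ~~r) = min(1, 1 − 0.890 + 0.352) = min(1, 0.462) = 0.462

0.462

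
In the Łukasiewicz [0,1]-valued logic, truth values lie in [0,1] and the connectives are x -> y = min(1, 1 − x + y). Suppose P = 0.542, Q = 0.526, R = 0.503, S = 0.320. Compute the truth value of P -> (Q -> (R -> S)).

R -> S = min(1, 1 − 0.503 + 0.320) = min(1, 0.817) = 0.817
Q -> (R -> S) = min(1, 1 − 0.526 + 0.817) = min(1, 1.291) = 1.000
P -> (Q -> (R -> S)) = min(1, 1 − 0.542 + 1.000) = min(1, 1.458) = 1.000

1.000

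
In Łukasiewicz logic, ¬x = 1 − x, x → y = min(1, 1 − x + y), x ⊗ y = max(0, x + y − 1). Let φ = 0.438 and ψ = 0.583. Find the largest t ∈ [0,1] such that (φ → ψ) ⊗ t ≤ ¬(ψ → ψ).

0.000

φ → ψ = min(1, 1 − 0.438 + 0.583) = min(1, 1.145) = 1.000
So the left factor is φ → ψ = 1.000.
ψ → ψ = min(1, 1 − 0.583 + 0.583) = min(1, 1.000) = 1.000
¬(ψ → ψ) = 1 − 1.000 = 0.000
So the right-hand bound is ¬(ψ → ψ) = 0.000.
The residuum of the Łukasiewicz t-norm gives the supremum: min(1, 1 − 1.000 + 0.000).
1 − 1.000 + 0.000 = 0.000, so t = min(1, 0.000) = 0.000.
Check: 1.000 ⊗ 0.000 = max(0, 0.000) = 0.000 ≤ 0.000.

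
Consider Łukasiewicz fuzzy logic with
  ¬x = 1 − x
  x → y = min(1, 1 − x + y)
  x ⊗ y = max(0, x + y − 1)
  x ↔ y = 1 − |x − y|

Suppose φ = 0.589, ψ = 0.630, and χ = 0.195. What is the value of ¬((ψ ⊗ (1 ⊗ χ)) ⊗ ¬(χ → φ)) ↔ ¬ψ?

0.370

1 ⊗ χ = max(0, 1.000 + 0.195 − 1) = max(0, 0.195) = 0.195
ψ ⊗ (1 ⊗ χ) = max(0, 0.630 + 0.195 − 1) = max(0, -0.175) = 0.000
χ → φ = min(1, 1 − 0.195 + 0.589) = min(1, 1.394) = 1.000
¬(χ → φ) = 1 − 1.000 = 0.000
(ψ ⊗ (1 ⊗ χ)) ⊗ ¬(χ → φ) = max(0, 0.000 + 0.000 − 1) = max(0, -1.000) = 0.000
¬((ψ ⊗ (1 ⊗ χ)) ⊗ ¬(χ → φ)) = 1 − 0.000 = 1.000
¬ψ = 1 − 0.630 = 0.370
¬((ψ ⊗ (1 ⊗ χ)) ⊗ ¬(χ → φ)) ↔ ¬ψ = 1 − |1.000 − 0.370| = 1 − 0.630 = 0.370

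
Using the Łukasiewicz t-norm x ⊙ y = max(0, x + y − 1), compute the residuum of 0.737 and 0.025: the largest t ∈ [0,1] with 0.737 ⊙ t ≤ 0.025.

0.288

The residuum of the Łukasiewicz t-norm gives the supremum: min(1, 1 − 0.737 + 0.025).
1 − 0.737 + 0.025 = 0.288, so t = min(1, 0.288) = 0.288.
Check: 0.737 ⊙ 0.288 = max(0, 0.025) = 0.025 ≤ 0.025.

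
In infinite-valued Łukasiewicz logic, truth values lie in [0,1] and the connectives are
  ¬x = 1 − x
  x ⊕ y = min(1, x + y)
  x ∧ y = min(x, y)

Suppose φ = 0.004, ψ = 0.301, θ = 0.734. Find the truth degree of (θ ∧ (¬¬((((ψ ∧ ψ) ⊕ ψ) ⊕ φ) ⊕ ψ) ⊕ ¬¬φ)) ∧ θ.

0.734

ψ ∧ ψ = min(0.301, 0.301) = 0.301
(ψ ∧ ψ) ⊕ ψ = min(1, 0.301 + 0.301) = min(1, 0.602) = 0.602
((ψ ∧ ψ) ⊕ ψ) ⊕ φ = min(1, 0.602 + 0.004) = min(1, 0.606) = 0.606
(((ψ ∧ ψ) ⊕ ψ) ⊕ φ) ⊕ ψ = min(1, 0.606 + 0.301) = min(1, 0.907) = 0.907
¬((((ψ ∧ ψ) ⊕ ψ) ⊕ φ) ⊕ ψ) = 1 − 0.907 = 0.093
¬¬((((ψ ∧ ψ) ⊕ ψ) ⊕ φ) ⊕ ψ) = 1 − 0.093 = 0.907
¬φ = 1 − 0.004 = 0.996
¬¬φ = 1 − 0.996 = 0.004
¬¬((((ψ ∧ ψ) ⊕ ψ) ⊕ φ) ⊕ ψ) ⊕ ¬¬φ = min(1, 0.907 + 0.004) = min(1, 0.911) = 0.911
θ ∧ (¬¬((((ψ ∧ ψ) ⊕ ψ) ⊕ φ) ⊕ ψ) ⊕ ¬¬φ) = min(0.734, 0.911) = 0.734
(θ ∧ (¬¬((((ψ ∧ ψ) ⊕ ψ) ⊕ φ) ⊕ ψ) ⊕ ¬¬φ)) ∧ θ = min(0.734, 0.734) = 0.734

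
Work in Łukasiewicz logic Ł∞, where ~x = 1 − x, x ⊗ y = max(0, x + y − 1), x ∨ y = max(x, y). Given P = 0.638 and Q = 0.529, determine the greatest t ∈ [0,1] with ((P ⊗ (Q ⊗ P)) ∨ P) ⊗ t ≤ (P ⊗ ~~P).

0.638

Q ⊗ P = max(0, 0.529 + 0.638 − 1) = max(0, 0.167) = 0.167
P ⊗ (Q ⊗ P) = max(0, 0.638 + 0.167 − 1) = max(0, -0.195) = 0.000
(P ⊗ (Q ⊗ P)) ∨ P = max(0.000, 0.638) = 0.638
So the left factor is (P ⊗ (Q ⊗ P)) ∨ P = 0.638.
~P = 1 − 0.638 = 0.362
~~P = 1 − 0.362 = 0.638
P ⊗ ~~P = max(0, 0.638 + 0.638 − 1) = max(0, 0.276) = 0.276
So the right-hand bound is P ⊗ ~~P = 0.276.
The residuum of the Łukasiewicz t-norm gives the supremum: min(1, 1 − 0.638 + 0.276).
1 − 0.638 + 0.276 = 0.638, so t = min(1, 0.638) = 0.638.
Check: 0.638 ⊗ 0.638 = max(0, 0.276) = 0.276 ≤ 0.276.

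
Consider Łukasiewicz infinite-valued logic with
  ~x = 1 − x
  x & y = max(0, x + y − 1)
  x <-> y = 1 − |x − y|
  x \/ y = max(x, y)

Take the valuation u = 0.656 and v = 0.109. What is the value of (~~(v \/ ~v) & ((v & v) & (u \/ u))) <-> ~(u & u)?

~v = 1 − 0.109 = 0.891
v \/ ~v = max(0.109, 0.891) = 0.891
~(v \/ ~v) = 1 − 0.891 = 0.109
~~(v \/ ~v) = 1 − 0.109 = 0.891
v & v = max(0, 0.109 + 0.109 − 1) = max(0, -0.782) = 0.000
u \/ u = max(0.656, 0.656) = 0.656
(v & v) & (u \/ u) = max(0, 0.000 + 0.656 − 1) = max(0, -0.344) = 0.000
~~(v \/ ~v) & ((v & v) & (u \/ u)) = max(0, 0.891 + 0.000 − 1) = max(0, -0.109) = 0.000
u & u = max(0, 0.656 + 0.656 − 1) = max(0, 0.312) = 0.312
~(u & u) = 1 − 0.312 = 0.688
(~~(v \/ ~v) & ((v & v) & (u \/ u))) <-> ~(u & u) = 1 − |0.000 − 0.688| = 1 − 0.688 = 0.312

0.312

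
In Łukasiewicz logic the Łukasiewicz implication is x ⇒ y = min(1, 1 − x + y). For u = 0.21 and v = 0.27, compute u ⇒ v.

u ⇒ v = min(1, 1 − 0.21 + 0.27) = min(1, 1.06) = 1.00
For comparison, the Gödel implication (1 if x ≤ y else y) would give 1.00.

1.00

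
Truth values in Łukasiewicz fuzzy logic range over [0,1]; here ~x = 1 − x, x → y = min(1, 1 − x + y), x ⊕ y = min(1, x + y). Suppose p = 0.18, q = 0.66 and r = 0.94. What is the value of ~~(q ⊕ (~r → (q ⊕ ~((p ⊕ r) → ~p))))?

1.00

~r = 1 − 0.94 = 0.06
p ⊕ r = min(1, 0.18 + 0.94) = min(1, 1.12) = 1.00
~p = 1 − 0.18 = 0.82
(p ⊕ r) → ~p = min(1, 1 − 1.00 + 0.82) = min(1, 0.82) = 0.82
~((p ⊕ r) → ~p) = 1 − 0.82 = 0.18
q ⊕ ~((p ⊕ r) → ~p) = min(1, 0.66 + 0.18) = min(1, 0.84) = 0.84
~r → (q ⊕ ~((p ⊕ r) → ~p)) = min(1, 1 − 0.06 + 0.84) = min(1, 1.78) = 1.00
q ⊕ (~r → (q ⊕ ~((p ⊕ r) → ~p))) = min(1, 0.66 + 1.00) = min(1, 1.66) = 1.00
~(q ⊕ (~r → (q ⊕ ~((p ⊕ r) → ~p)))) = 1 − 1.00 = 0.00
~~(q ⊕ (~r → (q ⊕ ~((p ⊕ r) → ~p)))) = 1 − 0.00 = 1.00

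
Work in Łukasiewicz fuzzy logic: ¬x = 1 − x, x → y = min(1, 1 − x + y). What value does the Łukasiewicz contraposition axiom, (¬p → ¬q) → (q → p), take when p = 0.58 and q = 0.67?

1.00

¬p = 1 − 0.58 = 0.42
¬q = 1 − 0.67 = 0.33
¬p → ¬q = min(1, 1 − 0.42 + 0.33) = min(1, 0.91) = 0.91
q → p = min(1, 1 − 0.67 + 0.58) = min(1, 0.91) = 0.91
(¬p → ¬q) → (q → p) = min(1, 1 − 0.91 + 0.91) = min(1, 1.00) = 1.00
(As expected: an axiom of Ł∞, always 1.)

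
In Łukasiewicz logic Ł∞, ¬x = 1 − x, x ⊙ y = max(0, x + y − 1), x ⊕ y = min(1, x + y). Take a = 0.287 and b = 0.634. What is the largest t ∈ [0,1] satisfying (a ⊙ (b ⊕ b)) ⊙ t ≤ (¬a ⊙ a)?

b ⊕ b = min(1, 0.634 + 0.634) = min(1, 1.268) = 1.000
a ⊙ (b ⊕ b) = max(0, 0.287 + 1.000 − 1) = max(0, 0.287) = 0.287
So the left factor is a ⊙ (b ⊕ b) = 0.287.
¬a = 1 − 0.287 = 0.713
¬a ⊙ a = max(0, 0.713 + 0.287 − 1) = max(0, 0.000) = 0.000
So the right-hand bound is ¬a ⊙ a = 0.000.
The residuum of the Łukasiewicz t-norm gives the supremum: min(1, 1 − 0.287 + 0.000).
1 − 0.287 + 0.000 = 0.713, so t = min(1, 0.713) = 0.713.
Check: 0.287 ⊙ 0.713 = max(0, 0.000) = 0.000 ≤ 0.000.

0.713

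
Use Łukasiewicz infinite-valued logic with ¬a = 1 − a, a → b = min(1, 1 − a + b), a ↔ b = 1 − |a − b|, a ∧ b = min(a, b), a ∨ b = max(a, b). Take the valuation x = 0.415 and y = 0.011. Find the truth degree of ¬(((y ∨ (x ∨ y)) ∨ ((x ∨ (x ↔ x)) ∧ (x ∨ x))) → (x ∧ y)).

x ∨ y = max(0.415, 0.011) = 0.415
y ∨ (x ∨ y) = max(0.011, 0.415) = 0.415
x ↔ x = 1 − |0.415 − 0.415| = 1 − 0.000 = 1.000
x ∨ (x ↔ x) = max(0.415, 1.000) = 1.000
x ∨ x = max(0.415, 0.415) = 0.415
(x ∨ (x ↔ x)) ∧ (x ∨ x) = min(1.000, 0.415) = 0.415
(y ∨ (x ∨ y)) ∨ ((x ∨ (x ↔ x)) ∧ (x ∨ x)) = max(0.415, 0.415) = 0.415
x ∧ y = min(0.415, 0.011) = 0.011
((y ∨ (x ∨ y)) ∨ ((x ∨ (x ↔ x)) ∧ (x ∨ x))) → (x ∧ y) = min(1, 1 − 0.415 + 0.011) = min(1, 0.596) = 0.596
¬(((y ∨ (x ∨ y)) ∨ ((x ∨ (x ↔ x)) ∧ (x ∨ x))) → (x ∧ y)) = 1 − 0.596 = 0.404

0.404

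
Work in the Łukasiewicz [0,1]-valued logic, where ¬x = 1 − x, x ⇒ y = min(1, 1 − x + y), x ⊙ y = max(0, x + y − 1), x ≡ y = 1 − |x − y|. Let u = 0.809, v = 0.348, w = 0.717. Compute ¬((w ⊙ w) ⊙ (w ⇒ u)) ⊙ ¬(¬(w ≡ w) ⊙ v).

0.566

w ⊙ w = max(0, 0.717 + 0.717 − 1) = max(0, 0.434) = 0.434
w ⇒ u = min(1, 1 − 0.717 + 0.809) = min(1, 1.092) = 1.000
(w ⊙ w) ⊙ (w ⇒ u) = max(0, 0.434 + 1.000 − 1) = max(0, 0.434) = 0.434
¬((w ⊙ w) ⊙ (w ⇒ u)) = 1 − 0.434 = 0.566
w ≡ w = 1 − |0.717 − 0.717| = 1 − 0.000 = 1.000
¬(w ≡ w) = 1 − 1.000 = 0.000
¬(w ≡ w) ⊙ v = max(0, 0.000 + 0.348 − 1) = max(0, -0.652) = 0.000
¬(¬(w ≡ w) ⊙ v) = 1 − 0.000 = 1.000
¬((w ⊙ w) ⊙ (w ⇒ u)) ⊙ ¬(¬(w ≡ w) ⊙ v) = max(0, 0.566 + 1.000 − 1) = max(0, 0.566) = 0.566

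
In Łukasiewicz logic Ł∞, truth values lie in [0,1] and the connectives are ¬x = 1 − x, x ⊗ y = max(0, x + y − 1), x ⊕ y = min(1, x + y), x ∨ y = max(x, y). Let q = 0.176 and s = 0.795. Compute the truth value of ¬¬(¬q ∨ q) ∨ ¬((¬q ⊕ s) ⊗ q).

0.824

¬q = 1 − 0.176 = 0.824
¬q ∨ q = max(0.824, 0.176) = 0.824
¬(¬q ∨ q) = 1 − 0.824 = 0.176
¬¬(¬q ∨ q) = 1 − 0.176 = 0.824
¬q ⊕ s = min(1, 0.824 + 0.795) = min(1, 1.619) = 1.000
(¬q ⊕ s) ⊗ q = max(0, 1.000 + 0.176 − 1) = max(0, 0.176) = 0.176
¬((¬q ⊕ s) ⊗ q) = 1 − 0.176 = 0.824
¬¬(¬q ∨ q) ∨ ¬((¬q ⊕ s) ⊗ q) = max(0.824, 0.824) = 0.824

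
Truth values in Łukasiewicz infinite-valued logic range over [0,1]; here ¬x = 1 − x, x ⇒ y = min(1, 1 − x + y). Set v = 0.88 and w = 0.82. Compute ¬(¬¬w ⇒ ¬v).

0.70

¬w = 1 − 0.82 = 0.18
¬¬w = 1 − 0.18 = 0.82
¬v = 1 − 0.88 = 0.12
¬¬w ⇒ ¬v = min(1, 1 − 0.82 + 0.12) = min(1, 0.30) = 0.30
¬(¬¬w ⇒ ¬v) = 1 − 0.30 = 0.70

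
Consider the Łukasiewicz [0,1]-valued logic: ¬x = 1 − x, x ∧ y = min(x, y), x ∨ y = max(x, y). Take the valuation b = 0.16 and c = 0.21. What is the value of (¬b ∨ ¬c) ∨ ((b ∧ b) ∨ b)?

0.84

¬b = 1 − 0.16 = 0.84
¬c = 1 − 0.21 = 0.79
¬b ∨ ¬c = max(0.84, 0.79) = 0.84
b ∧ b = min(0.16, 0.16) = 0.16
(b ∧ b) ∨ b = max(0.16, 0.16) = 0.16
(¬b ∨ ¬c) ∨ ((b ∧ b) ∨ b) = max(0.84, 0.16) = 0.84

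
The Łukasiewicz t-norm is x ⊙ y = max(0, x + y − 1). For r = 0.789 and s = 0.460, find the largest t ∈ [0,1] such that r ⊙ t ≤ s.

0.671

The residuum of the Łukasiewicz t-norm gives the supremum: min(1, 1 − 0.789 + 0.460).
1 − 0.789 + 0.460 = 0.671, so t = min(1, 0.671) = 0.671.
Check: 0.789 ⊙ 0.671 = max(0, 0.460) = 0.460 ≤ 0.460.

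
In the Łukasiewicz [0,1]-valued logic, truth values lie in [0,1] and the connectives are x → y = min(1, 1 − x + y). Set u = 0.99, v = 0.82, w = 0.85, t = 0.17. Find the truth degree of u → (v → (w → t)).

w → t = min(1, 1 − 0.85 + 0.17) = min(1, 0.32) = 0.32
v → (w → t) = min(1, 1 − 0.82 + 0.32) = min(1, 0.50) = 0.50
u → (v → (w → t)) = min(1, 1 − 0.99 + 0.50) = min(1, 0.51) = 0.51

0.51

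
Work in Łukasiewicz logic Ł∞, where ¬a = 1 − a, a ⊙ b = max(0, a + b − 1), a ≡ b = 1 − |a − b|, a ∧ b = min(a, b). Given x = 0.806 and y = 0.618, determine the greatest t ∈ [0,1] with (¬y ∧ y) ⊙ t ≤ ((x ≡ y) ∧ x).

1.000

¬y = 1 − 0.618 = 0.382
¬y ∧ y = min(0.382, 0.618) = 0.382
So the left factor is ¬y ∧ y = 0.382.
x ≡ y = 1 − |0.806 − 0.618| = 1 − 0.188 = 0.812
(x ≡ y) ∧ x = min(0.812, 0.806) = 0.806
So the right-hand bound is (x ≡ y) ∧ x = 0.806.
The residuum of the Łukasiewicz t-norm gives the supremum: min(1, 1 − 0.382 + 0.806).
1 − 0.382 + 0.806 = 1.424, so t = min(1, 1.424) = 1.000.
Check: 0.382 ⊙ 1.000 = max(0, 0.382) = 0.382 ≤ 0.806.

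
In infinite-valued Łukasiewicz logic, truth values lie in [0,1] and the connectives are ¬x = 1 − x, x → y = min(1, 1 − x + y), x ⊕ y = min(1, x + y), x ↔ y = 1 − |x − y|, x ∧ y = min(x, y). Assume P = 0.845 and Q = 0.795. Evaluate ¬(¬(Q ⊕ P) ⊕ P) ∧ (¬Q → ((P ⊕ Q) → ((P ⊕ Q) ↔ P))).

0.155

Q ⊕ P = min(1, 0.795 + 0.845) = min(1, 1.640) = 1.000
¬(Q ⊕ P) = 1 − 1.000 = 0.000
¬(Q ⊕ P) ⊕ P = min(1, 0.000 + 0.845) = min(1, 0.845) = 0.845
¬(¬(Q ⊕ P) ⊕ P) = 1 − 0.845 = 0.155
¬Q = 1 − 0.795 = 0.205
P ⊕ Q = min(1, 0.845 + 0.795) = min(1, 1.640) = 1.000
(P ⊕ Q) ↔ P = 1 − |1.000 − 0.845| = 1 − 0.155 = 0.845
(P ⊕ Q) → ((P ⊕ Q) ↔ P) = min(1, 1 − 1.000 + 0.845) = min(1, 0.845) = 0.845
¬Q → ((P ⊕ Q) → ((P ⊕ Q) ↔ P)) = min(1, 1 − 0.205 + 0.845) = min(1, 1.640) = 1.000
¬(¬(Q ⊕ P) ⊕ P) ∧ (¬Q → ((P ⊕ Q) → ((P ⊕ Q) ↔ P))) = min(0.155, 1.000) = 0.155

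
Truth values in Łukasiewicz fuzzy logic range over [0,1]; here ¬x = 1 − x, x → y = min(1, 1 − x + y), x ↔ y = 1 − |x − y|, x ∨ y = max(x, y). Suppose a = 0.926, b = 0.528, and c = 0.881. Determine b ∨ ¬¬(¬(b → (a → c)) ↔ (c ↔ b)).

a → c = min(1, 1 − 0.926 + 0.881) = min(1, 0.955) = 0.955
b → (a → c) = min(1, 1 − 0.528 + 0.955) = min(1, 1.427) = 1.000
¬(b → (a → c)) = 1 − 1.000 = 0.000
c ↔ b = 1 − |0.881 − 0.528| = 1 − 0.353 = 0.647
¬(b → (a → c)) ↔ (c ↔ b) = 1 − |0.000 − 0.647| = 1 − 0.647 = 0.353
¬(¬(b → (a → c)) ↔ (c ↔ b)) = 1 − 0.353 = 0.647
¬¬(¬(b → (a → c)) ↔ (c ↔ b)) = 1 − 0.647 = 0.353
b ∨ ¬¬(¬(b → (a → c)) ↔ (c ↔ b)) = max(0.528, 0.353) = 0.528

0.528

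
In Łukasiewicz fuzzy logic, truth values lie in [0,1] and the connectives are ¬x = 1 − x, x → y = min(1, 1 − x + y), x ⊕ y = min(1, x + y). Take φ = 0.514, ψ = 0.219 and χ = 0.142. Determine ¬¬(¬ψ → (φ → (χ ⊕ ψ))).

¬ψ = 1 − 0.219 = 0.781
χ ⊕ ψ = min(1, 0.142 + 0.219) = min(1, 0.361) = 0.361
φ → (χ ⊕ ψ) = min(1, 1 − 0.514 + 0.361) = min(1, 0.847) = 0.847
¬ψ → (φ → (χ ⊕ ψ)) = min(1, 1 − 0.781 + 0.847) = min(1, 1.066) = 1.000
¬(¬ψ → (φ → (χ ⊕ ψ))) = 1 − 1.000 = 0.000
¬¬(¬ψ → (φ → (χ ⊕ ψ))) = 1 − 0.000 = 1.000

1.000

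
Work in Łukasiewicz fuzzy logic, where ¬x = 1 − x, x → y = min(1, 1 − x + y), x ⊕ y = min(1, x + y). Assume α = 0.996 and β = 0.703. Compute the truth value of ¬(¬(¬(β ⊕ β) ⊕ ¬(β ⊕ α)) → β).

β ⊕ β = min(1, 0.703 + 0.703) = min(1, 1.406) = 1.000
¬(β ⊕ β) = 1 − 1.000 = 0.000
β ⊕ α = min(1, 0.703 + 0.996) = min(1, 1.699) = 1.000
¬(β ⊕ α) = 1 − 1.000 = 0.000
¬(β ⊕ β) ⊕ ¬(β ⊕ α) = min(1, 0.000 + 0.000) = min(1, 0.000) = 0.000
¬(¬(β ⊕ β) ⊕ ¬(β ⊕ α)) = 1 − 0.000 = 1.000
¬(¬(β ⊕ β) ⊕ ¬(β ⊕ α)) → β = min(1, 1 − 1.000 + 0.703) = min(1, 0.703) = 0.703
¬(¬(¬(β ⊕ β) ⊕ ¬(β ⊕ α)) → β) = 1 − 0.703 = 0.297

0.297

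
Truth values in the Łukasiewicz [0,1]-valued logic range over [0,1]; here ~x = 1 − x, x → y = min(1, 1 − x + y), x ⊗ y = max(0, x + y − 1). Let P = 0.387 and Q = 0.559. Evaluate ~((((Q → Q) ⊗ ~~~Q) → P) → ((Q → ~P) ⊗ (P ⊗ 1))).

Q → Q = min(1, 1 − 0.559 + 0.559) = min(1, 1.000) = 1.000
~Q = 1 − 0.559 = 0.441
~~Q = 1 − 0.441 = 0.559
~~~Q = 1 − 0.559 = 0.441
(Q → Q) ⊗ ~~~Q = max(0, 1.000 + 0.441 − 1) = max(0, 0.441) = 0.441
((Q → Q) ⊗ ~~~Q) → P = min(1, 1 − 0.441 + 0.387) = min(1, 0.946) = 0.946
~P = 1 − 0.387 = 0.613
Q → ~P = min(1, 1 − 0.559 + 0.613) = min(1, 1.054) = 1.000
P ⊗ 1 = max(0, 0.387 + 1.000 − 1) = max(0, 0.387) = 0.387
(Q → ~P) ⊗ (P ⊗ 1) = max(0, 1.000 + 0.387 − 1) = max(0, 0.387) = 0.387
(((Q → Q) ⊗ ~~~Q) → P) → ((Q → ~P) ⊗ (P ⊗ 1)) = min(1, 1 − 0.946 + 0.387) = min(1, 0.441) = 0.441
~((((Q → Q) ⊗ ~~~Q) → P) → ((Q → ~P) ⊗ (P ⊗ 1))) = 1 − 0.441 = 0.559

0.559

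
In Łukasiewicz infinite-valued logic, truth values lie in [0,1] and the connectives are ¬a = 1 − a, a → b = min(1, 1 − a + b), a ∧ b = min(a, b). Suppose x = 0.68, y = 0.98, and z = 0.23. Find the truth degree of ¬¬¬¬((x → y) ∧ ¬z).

0.77

x → y = min(1, 1 − 0.68 + 0.98) = min(1, 1.30) = 1.00
¬z = 1 − 0.23 = 0.77
(x → y) ∧ ¬z = min(1.00, 0.77) = 0.77
¬((x → y) ∧ ¬z) = 1 − 0.77 = 0.23
¬¬((x → y) ∧ ¬z) = 1 − 0.23 = 0.77
¬¬¬((x → y) ∧ ¬z) = 1 − 0.77 = 0.23
¬¬¬¬((x → y) ∧ ¬z) = 1 − 0.23 = 0.77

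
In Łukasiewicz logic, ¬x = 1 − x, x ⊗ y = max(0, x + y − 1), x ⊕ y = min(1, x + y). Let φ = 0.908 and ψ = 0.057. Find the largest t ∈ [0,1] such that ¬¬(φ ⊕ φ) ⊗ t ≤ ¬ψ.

0.943

φ ⊕ φ = min(1, 0.908 + 0.908) = min(1, 1.816) = 1.000
¬(φ ⊕ φ) = 1 − 1.000 = 0.000
¬¬(φ ⊕ φ) = 1 − 0.000 = 1.000
So the left factor is ¬¬(φ ⊕ φ) = 1.000.
¬ψ = 1 − 0.057 = 0.943
So the right-hand bound is ¬ψ = 0.943.
The residuum of the Łukasiewicz t-norm gives the supremum: min(1, 1 − 1.000 + 0.943).
1 − 1.000 + 0.943 = 0.943, so t = min(1, 0.943) = 0.943.
Check: 1.000 ⊗ 0.943 = max(0, 0.943) = 0.943 ≤ 0.943.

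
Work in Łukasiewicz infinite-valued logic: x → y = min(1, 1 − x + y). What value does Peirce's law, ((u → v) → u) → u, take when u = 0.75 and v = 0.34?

u → v = min(1, 1 − 0.75 + 0.34) = min(1, 0.59) = 0.59
(u → v) → u = min(1, 1 − 0.59 + 0.75) = min(1, 1.16) = 1.00
((u → v) → u) → u = min(1, 1 − 1.00 + 0.75) = min(1, 0.75) = 0.75
(The value 0.75 < 1 shows this instance is not satisfied; not a Ł∞-tautology in general.)

0.75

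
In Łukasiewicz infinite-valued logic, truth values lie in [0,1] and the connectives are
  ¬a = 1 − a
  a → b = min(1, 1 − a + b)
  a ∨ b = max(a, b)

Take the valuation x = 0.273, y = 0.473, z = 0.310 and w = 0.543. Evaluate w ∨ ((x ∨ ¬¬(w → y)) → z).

0.543

w → y = min(1, 1 − 0.543 + 0.473) = min(1, 0.930) = 0.930
¬(w → y) = 1 − 0.930 = 0.070
¬¬(w → y) = 1 − 0.070 = 0.930
x ∨ ¬¬(w → y) = max(0.273, 0.930) = 0.930
(x ∨ ¬¬(w → y)) → z = min(1, 1 − 0.930 + 0.310) = min(1, 0.380) = 0.380
w ∨ ((x ∨ ¬¬(w → y)) → z) = max(0.543, 0.380) = 0.543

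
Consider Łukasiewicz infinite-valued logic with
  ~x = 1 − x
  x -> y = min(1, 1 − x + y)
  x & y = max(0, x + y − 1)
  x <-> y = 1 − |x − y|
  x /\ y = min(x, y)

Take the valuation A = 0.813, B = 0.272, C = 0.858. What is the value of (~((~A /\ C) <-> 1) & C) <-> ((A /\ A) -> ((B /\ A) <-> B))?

~A = 1 − 0.813 = 0.187
~A /\ C = min(0.187, 0.858) = 0.187
(~A /\ C) <-> 1 = 1 − |0.187 − 1.000| = 1 − 0.813 = 0.187
~((~A /\ C) <-> 1) = 1 − 0.187 = 0.813
~((~A /\ C) <-> 1) & C = max(0, 0.813 + 0.858 − 1) = max(0, 0.671) = 0.671
A /\ A = min(0.813, 0.813) = 0.813
B /\ A = min(0.272, 0.813) = 0.272
(B /\ A) <-> B = 1 − |0.272 − 0.272| = 1 − 0.000 = 1.000
(A /\ A) -> ((B /\ A) <-> B) = min(1, 1 − 0.813 + 1.000) = min(1, 1.187) = 1.000
(~((~A /\ C) <-> 1) & C) <-> ((A /\ A) -> ((B /\ A) <-> B)) = 1 − |0.671 − 1.000| = 1 − 0.329 = 0.671

0.671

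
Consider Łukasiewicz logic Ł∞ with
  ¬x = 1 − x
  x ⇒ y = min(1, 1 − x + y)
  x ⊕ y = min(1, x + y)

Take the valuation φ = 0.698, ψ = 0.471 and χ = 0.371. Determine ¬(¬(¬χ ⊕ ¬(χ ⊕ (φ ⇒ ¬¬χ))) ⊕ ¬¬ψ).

0.158

¬χ = 1 − 0.371 = 0.629
¬¬χ = 1 − 0.629 = 0.371
φ ⇒ ¬¬χ = min(1, 1 − 0.698 + 0.371) = min(1, 0.673) = 0.673
χ ⊕ (φ ⇒ ¬¬χ) = min(1, 0.371 + 0.673) = min(1, 1.044) = 1.000
¬(χ ⊕ (φ ⇒ ¬¬χ)) = 1 − 1.000 = 0.000
¬χ ⊕ ¬(χ ⊕ (φ ⇒ ¬¬χ)) = min(1, 0.629 + 0.000) = min(1, 0.629) = 0.629
¬(¬χ ⊕ ¬(χ ⊕ (φ ⇒ ¬¬χ))) = 1 − 0.629 = 0.371
¬ψ = 1 − 0.471 = 0.529
¬¬ψ = 1 − 0.529 = 0.471
¬(¬χ ⊕ ¬(χ ⊕ (φ ⇒ ¬¬χ))) ⊕ ¬¬ψ = min(1, 0.371 + 0.471) = min(1, 0.842) = 0.842
¬(¬(¬χ ⊕ ¬(χ ⊕ (φ ⇒ ¬¬χ))) ⊕ ¬¬ψ) = 1 − 0.842 = 0.158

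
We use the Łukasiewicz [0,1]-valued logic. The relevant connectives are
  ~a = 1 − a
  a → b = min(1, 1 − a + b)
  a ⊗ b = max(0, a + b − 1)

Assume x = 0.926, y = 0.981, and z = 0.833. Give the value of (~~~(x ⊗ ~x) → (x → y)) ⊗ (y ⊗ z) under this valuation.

0.814

~x = 1 − 0.926 = 0.074
x ⊗ ~x = max(0, 0.926 + 0.074 − 1) = max(0, 0.000) = 0.000
~(x ⊗ ~x) = 1 − 0.000 = 1.000
~~(x ⊗ ~x) = 1 − 1.000 = 0.000
~~~(x ⊗ ~x) = 1 − 0.000 = 1.000
x → y = min(1, 1 − 0.926 + 0.981) = min(1, 1.055) = 1.000
~~~(x ⊗ ~x) → (x → y) = min(1, 1 − 1.000 + 1.000) = min(1, 1.000) = 1.000
y ⊗ z = max(0, 0.981 + 0.833 − 1) = max(0, 0.814) = 0.814
(~~~(x ⊗ ~x) → (x → y)) ⊗ (y ⊗ z) = max(0, 1.000 + 0.814 − 1) = max(0, 0.814) = 0.814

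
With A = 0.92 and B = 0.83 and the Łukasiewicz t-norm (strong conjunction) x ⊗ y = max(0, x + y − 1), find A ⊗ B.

A ⊗ B = max(0, 0.92 + 0.83 − 1) = max(0, 0.75) = 0.75
For comparison, the Gödel (minimum) t-norm min(x, y) would give 0.83.

0.75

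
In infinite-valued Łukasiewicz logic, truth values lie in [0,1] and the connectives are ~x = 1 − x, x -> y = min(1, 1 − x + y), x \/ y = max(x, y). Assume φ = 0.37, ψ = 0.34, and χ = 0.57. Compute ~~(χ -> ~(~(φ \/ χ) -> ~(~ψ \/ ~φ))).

0.52

φ \/ χ = max(0.37, 0.57) = 0.57
~(φ \/ χ) = 1 − 0.57 = 0.43
~ψ = 1 − 0.34 = 0.66
~φ = 1 − 0.37 = 0.63
~ψ \/ ~φ = max(0.66, 0.63) = 0.66
~(~ψ \/ ~φ) = 1 − 0.66 = 0.34
~(φ \/ χ) -> ~(~ψ \/ ~φ) = min(1, 1 − 0.43 + 0.34) = min(1, 0.91) = 0.91
~(~(φ \/ χ) -> ~(~ψ \/ ~φ)) = 1 − 0.91 = 0.09
χ -> ~(~(φ \/ χ) -> ~(~ψ \/ ~φ)) = min(1, 1 − 0.57 + 0.09) = min(1, 0.52) = 0.52
~(χ -> ~(~(φ \/ χ) -> ~(~ψ \/ ~φ))) = 1 − 0.52 = 0.48
~~(χ -> ~(~(φ \/ χ) -> ~(~ψ \/ ~φ))) = 1 − 0.48 = 0.52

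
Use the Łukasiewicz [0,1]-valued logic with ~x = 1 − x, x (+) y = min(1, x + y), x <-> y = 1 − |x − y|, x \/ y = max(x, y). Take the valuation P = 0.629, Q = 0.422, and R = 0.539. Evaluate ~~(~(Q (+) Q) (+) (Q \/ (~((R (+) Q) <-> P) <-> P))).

0.859

Q (+) Q = min(1, 0.422 + 0.422) = min(1, 0.844) = 0.844
~(Q (+) Q) = 1 − 0.844 = 0.156
R (+) Q = min(1, 0.539 + 0.422) = min(1, 0.961) = 0.961
(R (+) Q) <-> P = 1 − |0.961 − 0.629| = 1 − 0.332 = 0.668
~((R (+) Q) <-> P) = 1 − 0.668 = 0.332
~((R (+) Q) <-> P) <-> P = 1 − |0.332 − 0.629| = 1 − 0.297 = 0.703
Q \/ (~((R (+) Q) <-> P) <-> P) = max(0.422, 0.703) = 0.703
~(Q (+) Q) (+) (Q \/ (~((R (+) Q) <-> P) <-> P)) = min(1, 0.156 + 0.703) = min(1, 0.859) = 0.859
~(~(Q (+) Q) (+) (Q \/ (~((R (+) Q) <-> P) <-> P))) = 1 − 0.859 = 0.141
~~(~(Q (+) Q) (+) (Q \/ (~((R (+) Q) <-> P) <-> P))) = 1 − 0.141 = 0.859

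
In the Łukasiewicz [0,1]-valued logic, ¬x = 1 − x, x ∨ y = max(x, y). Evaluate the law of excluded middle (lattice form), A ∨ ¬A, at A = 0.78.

0.78

¬A = 1 − 0.78 = 0.22
A ∨ ¬A = max(0.78, 0.22) = 0.78
(The value 0.78 < 1 shows this instance is not satisfied; not a Ł∞-tautology — its value is max(a, 1−a).)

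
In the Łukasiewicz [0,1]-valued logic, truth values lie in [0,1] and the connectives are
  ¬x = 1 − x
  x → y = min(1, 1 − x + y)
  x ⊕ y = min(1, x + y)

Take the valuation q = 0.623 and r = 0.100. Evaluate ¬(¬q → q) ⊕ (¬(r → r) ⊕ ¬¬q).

¬q = 1 − 0.623 = 0.377
¬q → q = min(1, 1 − 0.377 + 0.623) = min(1, 1.246) = 1.000
¬(¬q → q) = 1 − 1.000 = 0.000
r → r = min(1, 1 − 0.100 + 0.100) = min(1, 1.000) = 1.000
¬(r → r) = 1 − 1.000 = 0.000
¬¬q = 1 − 0.377 = 0.623
¬(r → r) ⊕ ¬¬q = min(1, 0.000 + 0.623) = min(1, 0.623) = 0.623
¬(¬q → q) ⊕ (¬(r → r) ⊕ ¬¬q) = min(1, 0.000 + 0.623) = min(1, 0.623) = 0.623

0.623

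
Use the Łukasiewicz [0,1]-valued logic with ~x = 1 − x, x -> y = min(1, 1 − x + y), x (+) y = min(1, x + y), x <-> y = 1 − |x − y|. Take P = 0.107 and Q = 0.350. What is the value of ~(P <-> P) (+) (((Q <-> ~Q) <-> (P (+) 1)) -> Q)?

P <-> P = 1 − |0.107 − 0.107| = 1 − 0.000 = 1.000
~(P <-> P) = 1 − 1.000 = 0.000
~Q = 1 − 0.350 = 0.650
Q <-> ~Q = 1 − |0.350 − 0.650| = 1 − 0.300 = 0.700
P (+) 1 = min(1, 0.107 + 1.000) = min(1, 1.107) = 1.000
(Q <-> ~Q) <-> (P (+) 1) = 1 − |0.700 − 1.000| = 1 − 0.300 = 0.700
((Q <-> ~Q) <-> (P (+) 1)) -> Q = min(1, 1 − 0.700 + 0.350) = min(1, 0.650) = 0.650
~(P <-> P) (+) (((Q <-> ~Q) <-> (P (+) 1)) -> Q) = min(1, 0.000 + 0.650) = min(1, 0.650) = 0.650

0.650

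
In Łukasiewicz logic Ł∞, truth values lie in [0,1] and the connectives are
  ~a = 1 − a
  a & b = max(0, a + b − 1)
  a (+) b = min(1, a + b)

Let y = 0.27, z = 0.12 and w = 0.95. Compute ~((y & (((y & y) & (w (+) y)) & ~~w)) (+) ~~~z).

0.12

y & y = max(0, 0.27 + 0.27 − 1) = max(0, -0.46) = 0.00
w (+) y = min(1, 0.95 + 0.27) = min(1, 1.22) = 1.00
(y & y) & (w (+) y) = max(0, 0.00 + 1.00 − 1) = max(0, 0.00) = 0.00
~w = 1 − 0.95 = 0.05
~~w = 1 − 0.05 = 0.95
((y & y) & (w (+) y)) & ~~w = max(0, 0.00 + 0.95 − 1) = max(0, -0.05) = 0.00
y & (((y & y) & (w (+) y)) & ~~w) = max(0, 0.27 + 0.00 − 1) = max(0, -0.73) = 0.00
~z = 1 − 0.12 = 0.88
~~z = 1 − 0.88 = 0.12
~~~z = 1 − 0.12 = 0.88
(y & (((y & y) & (w (+) y)) & ~~w)) (+) ~~~z = min(1, 0.00 + 0.88) = min(1, 0.88) = 0.88
~((y & (((y & y) & (w (+) y)) & ~~w)) (+) ~~~z) = 1 − 0.88 = 0.12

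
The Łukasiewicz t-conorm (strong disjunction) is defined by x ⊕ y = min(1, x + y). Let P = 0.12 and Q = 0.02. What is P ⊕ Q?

P ⊕ Q = min(1, 0.12 + 0.02) = min(1, 0.14) = 0.14
For comparison, the Gödel t-conorm max(x, y) would give 0.12.

0.14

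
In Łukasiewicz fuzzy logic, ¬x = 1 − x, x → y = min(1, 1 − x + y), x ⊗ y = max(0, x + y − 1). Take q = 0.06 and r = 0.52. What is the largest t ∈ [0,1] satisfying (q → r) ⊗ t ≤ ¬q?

q → r = min(1, 1 − 0.06 + 0.52) = min(1, 1.46) = 1.00
So the left factor is q → r = 1.00.
¬q = 1 − 0.06 = 0.94
So the right-hand bound is ¬q = 0.94.
The residuum of the Łukasiewicz t-norm gives the supremum: min(1, 1 − 1.00 + 0.94).
1 − 1.00 + 0.94 = 0.94, so t = min(1, 0.94) = 0.94.
Check: 1.00 ⊗ 0.94 = max(0, 0.94) = 0.94 ≤ 0.94.

0.94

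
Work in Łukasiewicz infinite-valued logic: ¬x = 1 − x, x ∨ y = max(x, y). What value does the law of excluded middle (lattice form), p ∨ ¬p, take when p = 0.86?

¬p = 1 − 0.86 = 0.14
p ∨ ¬p = max(0.86, 0.14) = 0.86
(The value 0.86 < 1 shows this instance is not satisfied; not a Ł∞-tautology — its value is max(a, 1−a).)

0.86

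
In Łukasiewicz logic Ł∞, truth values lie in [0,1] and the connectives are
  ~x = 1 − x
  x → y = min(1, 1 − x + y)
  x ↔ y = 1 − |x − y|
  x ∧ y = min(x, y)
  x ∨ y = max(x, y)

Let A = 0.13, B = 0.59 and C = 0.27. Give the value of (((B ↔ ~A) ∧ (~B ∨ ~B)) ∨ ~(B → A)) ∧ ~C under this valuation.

0.46

~A = 1 − 0.13 = 0.87
B ↔ ~A = 1 − |0.59 − 0.87| = 1 − 0.28 = 0.72
~B = 1 − 0.59 = 0.41
~B ∨ ~B = max(0.41, 0.41) = 0.41
(B ↔ ~A) ∧ (~B ∨ ~B) = min(0.72, 0.41) = 0.41
B → A = min(1, 1 − 0.59 + 0.13) = min(1, 0.54) = 0.54
~(B → A) = 1 − 0.54 = 0.46
((B ↔ ~A) ∧ (~B ∨ ~B)) ∨ ~(B → A) = max(0.41, 0.46) = 0.46
~C = 1 − 0.27 = 0.73
(((B ↔ ~A) ∧ (~B ∨ ~B)) ∨ ~(B → A)) ∧ ~C = min(0.46, 0.73) = 0.46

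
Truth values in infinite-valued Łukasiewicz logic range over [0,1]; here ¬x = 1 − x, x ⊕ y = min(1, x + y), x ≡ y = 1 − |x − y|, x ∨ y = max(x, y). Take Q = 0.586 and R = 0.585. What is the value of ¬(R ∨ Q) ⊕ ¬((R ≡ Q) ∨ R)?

R ∨ Q = max(0.585, 0.586) = 0.586
¬(R ∨ Q) = 1 − 0.586 = 0.414
R ≡ Q = 1 − |0.585 − 0.586| = 1 − 0.001 = 0.999
(R ≡ Q) ∨ R = max(0.999, 0.585) = 0.999
¬((R ≡ Q) ∨ R) = 1 − 0.999 = 0.001
¬(R ∨ Q) ⊕ ¬((R ≡ Q) ∨ R) = min(1, 0.414 + 0.001) = min(1, 0.415) = 0.415

0.415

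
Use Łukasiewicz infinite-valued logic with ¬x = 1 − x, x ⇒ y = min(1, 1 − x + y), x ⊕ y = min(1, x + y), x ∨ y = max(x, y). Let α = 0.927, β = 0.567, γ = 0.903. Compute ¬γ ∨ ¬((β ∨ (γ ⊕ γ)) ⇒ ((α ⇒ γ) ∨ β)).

¬γ = 1 − 0.903 = 0.097
γ ⊕ γ = min(1, 0.903 + 0.903) = min(1, 1.806) = 1.000
β ∨ (γ ⊕ γ) = max(0.567, 1.000) = 1.000
α ⇒ γ = min(1, 1 − 0.927 + 0.903) = min(1, 0.976) = 0.976
(α ⇒ γ) ∨ β = max(0.976, 0.567) = 0.976
(β ∨ (γ ⊕ γ)) ⇒ ((α ⇒ γ) ∨ β) = min(1, 1 − 1.000 + 0.976) = min(1, 0.976) = 0.976
¬((β ∨ (γ ⊕ γ)) ⇒ ((α ⇒ γ) ∨ β)) = 1 − 0.976 = 0.024
¬γ ∨ ¬((β ∨ (γ ⊕ γ)) ⇒ ((α ⇒ γ) ∨ β)) = max(0.097, 0.024) = 0.097

0.097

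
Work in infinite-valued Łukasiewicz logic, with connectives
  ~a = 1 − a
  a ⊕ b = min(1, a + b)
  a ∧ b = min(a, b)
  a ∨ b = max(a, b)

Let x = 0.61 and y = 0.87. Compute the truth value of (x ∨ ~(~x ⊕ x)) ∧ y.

0.61

~x = 1 − 0.61 = 0.39
~x ⊕ x = min(1, 0.39 + 0.61) = min(1, 1.00) = 1.00
~(~x ⊕ x) = 1 − 1.00 = 0.00
x ∨ ~(~x ⊕ x) = max(0.61, 0.00) = 0.61
(x ∨ ~(~x ⊕ x)) ∧ y = min(0.61, 0.87) = 0.61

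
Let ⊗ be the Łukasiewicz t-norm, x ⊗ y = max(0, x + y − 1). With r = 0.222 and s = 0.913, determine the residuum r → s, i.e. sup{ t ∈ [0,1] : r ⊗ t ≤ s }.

1.000

The residuum of the Łukasiewicz t-norm gives the supremum: min(1, 1 − 0.222 + 0.913).
1 − 0.222 + 0.913 = 1.691, so t = min(1, 1.691) = 1.000.
Check: 0.222 ⊗ 1.000 = max(0, 0.222) = 0.222 ≤ 0.913.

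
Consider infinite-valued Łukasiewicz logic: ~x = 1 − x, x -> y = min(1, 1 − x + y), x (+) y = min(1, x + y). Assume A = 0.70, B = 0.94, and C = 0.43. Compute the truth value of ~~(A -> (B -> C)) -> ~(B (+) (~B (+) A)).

0.21

B -> C = min(1, 1 − 0.94 + 0.43) = min(1, 0.49) = 0.49
A -> (B -> C) = min(1, 1 − 0.70 + 0.49) = min(1, 0.79) = 0.79
~(A -> (B -> C)) = 1 − 0.79 = 0.21
~~(A -> (B -> C)) = 1 − 0.21 = 0.79
~B = 1 − 0.94 = 0.06
~B (+) A = min(1, 0.06 + 0.70) = min(1, 0.76) = 0.76
B (+) (~B (+) A) = min(1, 0.94 + 0.76) = min(1, 1.70) = 1.00
~(B (+) (~B (+) A)) = 1 − 1.00 = 0.00
~~(A -> (B -> C)) -> ~(B (+) (~B (+) A)) = min(1, 1 − 0.79 + 0.00) = min(1, 0.21) = 0.21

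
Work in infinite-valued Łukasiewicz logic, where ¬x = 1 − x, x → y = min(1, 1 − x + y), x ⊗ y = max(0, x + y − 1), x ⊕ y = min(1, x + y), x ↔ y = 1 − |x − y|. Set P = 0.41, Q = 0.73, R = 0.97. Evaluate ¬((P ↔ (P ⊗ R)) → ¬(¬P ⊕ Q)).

0.97

P ⊗ R = max(0, 0.41 + 0.97 − 1) = max(0, 0.38) = 0.38
P ↔ (P ⊗ R) = 1 − |0.41 − 0.38| = 1 − 0.03 = 0.97
¬P = 1 − 0.41 = 0.59
¬P ⊕ Q = min(1, 0.59 + 0.73) = min(1, 1.32) = 1.00
¬(¬P ⊕ Q) = 1 − 1.00 = 0.00
(P ↔ (P ⊗ R)) → ¬(¬P ⊕ Q) = min(1, 1 − 0.97 + 0.00) = min(1, 0.03) = 0.03
¬((P ↔ (P ⊗ R)) → ¬(¬P ⊕ Q)) = 1 − 0.03 = 0.97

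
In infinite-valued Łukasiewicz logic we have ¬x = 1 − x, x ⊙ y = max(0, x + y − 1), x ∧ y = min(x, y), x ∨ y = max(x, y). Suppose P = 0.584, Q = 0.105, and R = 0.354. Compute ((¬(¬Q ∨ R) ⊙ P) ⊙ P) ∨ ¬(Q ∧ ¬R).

¬Q = 1 − 0.105 = 0.895
¬Q ∨ R = max(0.895, 0.354) = 0.895
¬(¬Q ∨ R) = 1 − 0.895 = 0.105
¬(¬Q ∨ R) ⊙ P = max(0, 0.105 + 0.584 − 1) = max(0, -0.311) = 0.000
(¬(¬Q ∨ R) ⊙ P) ⊙ P = max(0, 0.000 + 0.584 − 1) = max(0, -0.416) = 0.000
¬R = 1 − 0.354 = 0.646
Q ∧ ¬R = min(0.105, 0.646) = 0.105
¬(Q ∧ ¬R) = 1 − 0.105 = 0.895
((¬(¬Q ∨ R) ⊙ P) ⊙ P) ∨ ¬(Q ∧ ¬R) = max(0.000, 0.895) = 0.895

0.895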